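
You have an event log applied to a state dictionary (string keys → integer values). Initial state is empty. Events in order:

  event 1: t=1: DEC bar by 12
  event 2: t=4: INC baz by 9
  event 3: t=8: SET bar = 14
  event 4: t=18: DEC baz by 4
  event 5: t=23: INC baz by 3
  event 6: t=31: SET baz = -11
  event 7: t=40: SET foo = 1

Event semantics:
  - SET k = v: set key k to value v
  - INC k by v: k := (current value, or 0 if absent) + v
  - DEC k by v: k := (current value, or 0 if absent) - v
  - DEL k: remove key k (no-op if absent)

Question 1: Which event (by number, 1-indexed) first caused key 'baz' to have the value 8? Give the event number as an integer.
Looking for first event where baz becomes 8:
  event 2: baz = 9
  event 3: baz = 9
  event 4: baz = 5
  event 5: baz 5 -> 8  <-- first match

Answer: 5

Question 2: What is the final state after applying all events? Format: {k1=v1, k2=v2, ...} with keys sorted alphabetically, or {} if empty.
  after event 1 (t=1: DEC bar by 12): {bar=-12}
  after event 2 (t=4: INC baz by 9): {bar=-12, baz=9}
  after event 3 (t=8: SET bar = 14): {bar=14, baz=9}
  after event 4 (t=18: DEC baz by 4): {bar=14, baz=5}
  after event 5 (t=23: INC baz by 3): {bar=14, baz=8}
  after event 6 (t=31: SET baz = -11): {bar=14, baz=-11}
  after event 7 (t=40: SET foo = 1): {bar=14, baz=-11, foo=1}

Answer: {bar=14, baz=-11, foo=1}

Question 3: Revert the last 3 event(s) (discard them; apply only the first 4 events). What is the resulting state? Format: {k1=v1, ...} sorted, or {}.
Answer: {bar=14, baz=5}

Derivation:
Keep first 4 events (discard last 3):
  after event 1 (t=1: DEC bar by 12): {bar=-12}
  after event 2 (t=4: INC baz by 9): {bar=-12, baz=9}
  after event 3 (t=8: SET bar = 14): {bar=14, baz=9}
  after event 4 (t=18: DEC baz by 4): {bar=14, baz=5}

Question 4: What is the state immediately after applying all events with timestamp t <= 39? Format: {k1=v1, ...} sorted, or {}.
Apply events with t <= 39 (6 events):
  after event 1 (t=1: DEC bar by 12): {bar=-12}
  after event 2 (t=4: INC baz by 9): {bar=-12, baz=9}
  after event 3 (t=8: SET bar = 14): {bar=14, baz=9}
  after event 4 (t=18: DEC baz by 4): {bar=14, baz=5}
  after event 5 (t=23: INC baz by 3): {bar=14, baz=8}
  after event 6 (t=31: SET baz = -11): {bar=14, baz=-11}

Answer: {bar=14, baz=-11}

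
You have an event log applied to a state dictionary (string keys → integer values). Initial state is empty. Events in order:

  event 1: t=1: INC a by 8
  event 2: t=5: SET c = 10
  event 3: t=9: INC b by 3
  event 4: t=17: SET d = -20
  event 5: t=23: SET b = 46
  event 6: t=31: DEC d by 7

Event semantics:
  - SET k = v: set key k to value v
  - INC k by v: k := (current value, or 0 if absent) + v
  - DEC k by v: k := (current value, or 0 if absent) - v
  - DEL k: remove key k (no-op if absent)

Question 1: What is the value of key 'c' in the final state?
Answer: 10

Derivation:
Track key 'c' through all 6 events:
  event 1 (t=1: INC a by 8): c unchanged
  event 2 (t=5: SET c = 10): c (absent) -> 10
  event 3 (t=9: INC b by 3): c unchanged
  event 4 (t=17: SET d = -20): c unchanged
  event 5 (t=23: SET b = 46): c unchanged
  event 6 (t=31: DEC d by 7): c unchanged
Final: c = 10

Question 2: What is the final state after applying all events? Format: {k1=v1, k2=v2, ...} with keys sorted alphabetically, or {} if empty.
  after event 1 (t=1: INC a by 8): {a=8}
  after event 2 (t=5: SET c = 10): {a=8, c=10}
  after event 3 (t=9: INC b by 3): {a=8, b=3, c=10}
  after event 4 (t=17: SET d = -20): {a=8, b=3, c=10, d=-20}
  after event 5 (t=23: SET b = 46): {a=8, b=46, c=10, d=-20}
  after event 6 (t=31: DEC d by 7): {a=8, b=46, c=10, d=-27}

Answer: {a=8, b=46, c=10, d=-27}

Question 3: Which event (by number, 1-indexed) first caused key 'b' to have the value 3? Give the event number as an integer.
Answer: 3

Derivation:
Looking for first event where b becomes 3:
  event 3: b (absent) -> 3  <-- first match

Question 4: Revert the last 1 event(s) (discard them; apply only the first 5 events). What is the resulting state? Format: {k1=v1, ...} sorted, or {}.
Answer: {a=8, b=46, c=10, d=-20}

Derivation:
Keep first 5 events (discard last 1):
  after event 1 (t=1: INC a by 8): {a=8}
  after event 2 (t=5: SET c = 10): {a=8, c=10}
  after event 3 (t=9: INC b by 3): {a=8, b=3, c=10}
  after event 4 (t=17: SET d = -20): {a=8, b=3, c=10, d=-20}
  after event 5 (t=23: SET b = 46): {a=8, b=46, c=10, d=-20}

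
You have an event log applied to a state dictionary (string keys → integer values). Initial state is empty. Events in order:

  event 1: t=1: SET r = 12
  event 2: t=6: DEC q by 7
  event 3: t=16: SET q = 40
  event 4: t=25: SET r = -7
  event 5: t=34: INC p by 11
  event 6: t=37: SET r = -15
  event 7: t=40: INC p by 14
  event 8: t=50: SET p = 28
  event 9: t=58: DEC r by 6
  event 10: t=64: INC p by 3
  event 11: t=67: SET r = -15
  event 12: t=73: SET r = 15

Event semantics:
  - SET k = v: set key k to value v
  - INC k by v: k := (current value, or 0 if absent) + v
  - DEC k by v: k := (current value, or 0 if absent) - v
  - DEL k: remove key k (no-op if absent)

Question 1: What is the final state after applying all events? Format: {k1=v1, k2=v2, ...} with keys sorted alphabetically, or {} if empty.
Answer: {p=31, q=40, r=15}

Derivation:
  after event 1 (t=1: SET r = 12): {r=12}
  after event 2 (t=6: DEC q by 7): {q=-7, r=12}
  after event 3 (t=16: SET q = 40): {q=40, r=12}
  after event 4 (t=25: SET r = -7): {q=40, r=-7}
  after event 5 (t=34: INC p by 11): {p=11, q=40, r=-7}
  after event 6 (t=37: SET r = -15): {p=11, q=40, r=-15}
  after event 7 (t=40: INC p by 14): {p=25, q=40, r=-15}
  after event 8 (t=50: SET p = 28): {p=28, q=40, r=-15}
  after event 9 (t=58: DEC r by 6): {p=28, q=40, r=-21}
  after event 10 (t=64: INC p by 3): {p=31, q=40, r=-21}
  after event 11 (t=67: SET r = -15): {p=31, q=40, r=-15}
  after event 12 (t=73: SET r = 15): {p=31, q=40, r=15}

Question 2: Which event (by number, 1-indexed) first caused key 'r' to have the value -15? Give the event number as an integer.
Answer: 6

Derivation:
Looking for first event where r becomes -15:
  event 1: r = 12
  event 2: r = 12
  event 3: r = 12
  event 4: r = -7
  event 5: r = -7
  event 6: r -7 -> -15  <-- first match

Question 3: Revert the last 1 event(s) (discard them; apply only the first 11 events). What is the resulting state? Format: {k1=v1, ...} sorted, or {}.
Answer: {p=31, q=40, r=-15}

Derivation:
Keep first 11 events (discard last 1):
  after event 1 (t=1: SET r = 12): {r=12}
  after event 2 (t=6: DEC q by 7): {q=-7, r=12}
  after event 3 (t=16: SET q = 40): {q=40, r=12}
  after event 4 (t=25: SET r = -7): {q=40, r=-7}
  after event 5 (t=34: INC p by 11): {p=11, q=40, r=-7}
  after event 6 (t=37: SET r = -15): {p=11, q=40, r=-15}
  after event 7 (t=40: INC p by 14): {p=25, q=40, r=-15}
  after event 8 (t=50: SET p = 28): {p=28, q=40, r=-15}
  after event 9 (t=58: DEC r by 6): {p=28, q=40, r=-21}
  after event 10 (t=64: INC p by 3): {p=31, q=40, r=-21}
  after event 11 (t=67: SET r = -15): {p=31, q=40, r=-15}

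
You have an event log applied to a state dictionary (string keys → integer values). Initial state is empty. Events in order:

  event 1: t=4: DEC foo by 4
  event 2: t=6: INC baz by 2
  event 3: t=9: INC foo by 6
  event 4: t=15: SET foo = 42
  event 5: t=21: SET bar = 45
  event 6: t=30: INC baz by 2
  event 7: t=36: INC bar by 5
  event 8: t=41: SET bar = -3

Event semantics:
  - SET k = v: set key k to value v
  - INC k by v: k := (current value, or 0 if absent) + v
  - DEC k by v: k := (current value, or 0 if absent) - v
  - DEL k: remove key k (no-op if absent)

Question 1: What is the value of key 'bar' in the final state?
Track key 'bar' through all 8 events:
  event 1 (t=4: DEC foo by 4): bar unchanged
  event 2 (t=6: INC baz by 2): bar unchanged
  event 3 (t=9: INC foo by 6): bar unchanged
  event 4 (t=15: SET foo = 42): bar unchanged
  event 5 (t=21: SET bar = 45): bar (absent) -> 45
  event 6 (t=30: INC baz by 2): bar unchanged
  event 7 (t=36: INC bar by 5): bar 45 -> 50
  event 8 (t=41: SET bar = -3): bar 50 -> -3
Final: bar = -3

Answer: -3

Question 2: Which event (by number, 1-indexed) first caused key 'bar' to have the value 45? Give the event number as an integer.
Answer: 5

Derivation:
Looking for first event where bar becomes 45:
  event 5: bar (absent) -> 45  <-- first match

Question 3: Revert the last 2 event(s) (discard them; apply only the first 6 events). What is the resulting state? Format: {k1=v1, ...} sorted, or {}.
Answer: {bar=45, baz=4, foo=42}

Derivation:
Keep first 6 events (discard last 2):
  after event 1 (t=4: DEC foo by 4): {foo=-4}
  after event 2 (t=6: INC baz by 2): {baz=2, foo=-4}
  after event 3 (t=9: INC foo by 6): {baz=2, foo=2}
  after event 4 (t=15: SET foo = 42): {baz=2, foo=42}
  after event 5 (t=21: SET bar = 45): {bar=45, baz=2, foo=42}
  after event 6 (t=30: INC baz by 2): {bar=45, baz=4, foo=42}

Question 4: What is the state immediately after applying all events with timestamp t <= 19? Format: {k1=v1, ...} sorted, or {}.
Answer: {baz=2, foo=42}

Derivation:
Apply events with t <= 19 (4 events):
  after event 1 (t=4: DEC foo by 4): {foo=-4}
  after event 2 (t=6: INC baz by 2): {baz=2, foo=-4}
  after event 3 (t=9: INC foo by 6): {baz=2, foo=2}
  after event 4 (t=15: SET foo = 42): {baz=2, foo=42}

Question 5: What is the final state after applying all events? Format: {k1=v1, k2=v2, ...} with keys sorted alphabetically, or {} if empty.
Answer: {bar=-3, baz=4, foo=42}

Derivation:
  after event 1 (t=4: DEC foo by 4): {foo=-4}
  after event 2 (t=6: INC baz by 2): {baz=2, foo=-4}
  after event 3 (t=9: INC foo by 6): {baz=2, foo=2}
  after event 4 (t=15: SET foo = 42): {baz=2, foo=42}
  after event 5 (t=21: SET bar = 45): {bar=45, baz=2, foo=42}
  after event 6 (t=30: INC baz by 2): {bar=45, baz=4, foo=42}
  after event 7 (t=36: INC bar by 5): {bar=50, baz=4, foo=42}
  after event 8 (t=41: SET bar = -3): {bar=-3, baz=4, foo=42}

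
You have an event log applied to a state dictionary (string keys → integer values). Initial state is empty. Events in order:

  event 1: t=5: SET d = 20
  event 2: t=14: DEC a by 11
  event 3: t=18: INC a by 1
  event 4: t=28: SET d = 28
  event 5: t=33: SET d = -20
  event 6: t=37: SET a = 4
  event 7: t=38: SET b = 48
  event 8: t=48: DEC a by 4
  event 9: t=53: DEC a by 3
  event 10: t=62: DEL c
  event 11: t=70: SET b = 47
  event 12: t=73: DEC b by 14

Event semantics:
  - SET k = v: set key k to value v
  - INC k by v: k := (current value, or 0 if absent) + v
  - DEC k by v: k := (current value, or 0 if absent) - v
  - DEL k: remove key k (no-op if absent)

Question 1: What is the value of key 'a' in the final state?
Answer: -3

Derivation:
Track key 'a' through all 12 events:
  event 1 (t=5: SET d = 20): a unchanged
  event 2 (t=14: DEC a by 11): a (absent) -> -11
  event 3 (t=18: INC a by 1): a -11 -> -10
  event 4 (t=28: SET d = 28): a unchanged
  event 5 (t=33: SET d = -20): a unchanged
  event 6 (t=37: SET a = 4): a -10 -> 4
  event 7 (t=38: SET b = 48): a unchanged
  event 8 (t=48: DEC a by 4): a 4 -> 0
  event 9 (t=53: DEC a by 3): a 0 -> -3
  event 10 (t=62: DEL c): a unchanged
  event 11 (t=70: SET b = 47): a unchanged
  event 12 (t=73: DEC b by 14): a unchanged
Final: a = -3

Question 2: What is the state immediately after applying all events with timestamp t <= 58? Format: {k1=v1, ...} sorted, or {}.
Apply events with t <= 58 (9 events):
  after event 1 (t=5: SET d = 20): {d=20}
  after event 2 (t=14: DEC a by 11): {a=-11, d=20}
  after event 3 (t=18: INC a by 1): {a=-10, d=20}
  after event 4 (t=28: SET d = 28): {a=-10, d=28}
  after event 5 (t=33: SET d = -20): {a=-10, d=-20}
  after event 6 (t=37: SET a = 4): {a=4, d=-20}
  after event 7 (t=38: SET b = 48): {a=4, b=48, d=-20}
  after event 8 (t=48: DEC a by 4): {a=0, b=48, d=-20}
  after event 9 (t=53: DEC a by 3): {a=-3, b=48, d=-20}

Answer: {a=-3, b=48, d=-20}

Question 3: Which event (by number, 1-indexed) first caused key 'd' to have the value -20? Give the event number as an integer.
Looking for first event where d becomes -20:
  event 1: d = 20
  event 2: d = 20
  event 3: d = 20
  event 4: d = 28
  event 5: d 28 -> -20  <-- first match

Answer: 5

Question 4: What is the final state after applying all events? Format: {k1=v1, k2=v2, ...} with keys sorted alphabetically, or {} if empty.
  after event 1 (t=5: SET d = 20): {d=20}
  after event 2 (t=14: DEC a by 11): {a=-11, d=20}
  after event 3 (t=18: INC a by 1): {a=-10, d=20}
  after event 4 (t=28: SET d = 28): {a=-10, d=28}
  after event 5 (t=33: SET d = -20): {a=-10, d=-20}
  after event 6 (t=37: SET a = 4): {a=4, d=-20}
  after event 7 (t=38: SET b = 48): {a=4, b=48, d=-20}
  after event 8 (t=48: DEC a by 4): {a=0, b=48, d=-20}
  after event 9 (t=53: DEC a by 3): {a=-3, b=48, d=-20}
  after event 10 (t=62: DEL c): {a=-3, b=48, d=-20}
  after event 11 (t=70: SET b = 47): {a=-3, b=47, d=-20}
  after event 12 (t=73: DEC b by 14): {a=-3, b=33, d=-20}

Answer: {a=-3, b=33, d=-20}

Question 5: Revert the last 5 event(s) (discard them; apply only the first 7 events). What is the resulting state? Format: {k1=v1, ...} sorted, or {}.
Answer: {a=4, b=48, d=-20}

Derivation:
Keep first 7 events (discard last 5):
  after event 1 (t=5: SET d = 20): {d=20}
  after event 2 (t=14: DEC a by 11): {a=-11, d=20}
  after event 3 (t=18: INC a by 1): {a=-10, d=20}
  after event 4 (t=28: SET d = 28): {a=-10, d=28}
  after event 5 (t=33: SET d = -20): {a=-10, d=-20}
  after event 6 (t=37: SET a = 4): {a=4, d=-20}
  after event 7 (t=38: SET b = 48): {a=4, b=48, d=-20}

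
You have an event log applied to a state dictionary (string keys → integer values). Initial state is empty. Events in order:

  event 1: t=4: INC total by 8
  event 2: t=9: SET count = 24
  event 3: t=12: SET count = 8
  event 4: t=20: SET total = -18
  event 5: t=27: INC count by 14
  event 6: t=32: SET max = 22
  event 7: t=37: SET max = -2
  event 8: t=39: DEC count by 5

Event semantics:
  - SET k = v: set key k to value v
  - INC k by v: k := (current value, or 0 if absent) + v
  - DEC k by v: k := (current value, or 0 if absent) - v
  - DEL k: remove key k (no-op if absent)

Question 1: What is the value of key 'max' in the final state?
Track key 'max' through all 8 events:
  event 1 (t=4: INC total by 8): max unchanged
  event 2 (t=9: SET count = 24): max unchanged
  event 3 (t=12: SET count = 8): max unchanged
  event 4 (t=20: SET total = -18): max unchanged
  event 5 (t=27: INC count by 14): max unchanged
  event 6 (t=32: SET max = 22): max (absent) -> 22
  event 7 (t=37: SET max = -2): max 22 -> -2
  event 8 (t=39: DEC count by 5): max unchanged
Final: max = -2

Answer: -2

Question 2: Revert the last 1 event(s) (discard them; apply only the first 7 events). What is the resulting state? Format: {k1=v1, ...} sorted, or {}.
Keep first 7 events (discard last 1):
  after event 1 (t=4: INC total by 8): {total=8}
  after event 2 (t=9: SET count = 24): {count=24, total=8}
  after event 3 (t=12: SET count = 8): {count=8, total=8}
  after event 4 (t=20: SET total = -18): {count=8, total=-18}
  after event 5 (t=27: INC count by 14): {count=22, total=-18}
  after event 6 (t=32: SET max = 22): {count=22, max=22, total=-18}
  after event 7 (t=37: SET max = -2): {count=22, max=-2, total=-18}

Answer: {count=22, max=-2, total=-18}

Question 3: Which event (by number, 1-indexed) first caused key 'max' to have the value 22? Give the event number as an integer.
Looking for first event where max becomes 22:
  event 6: max (absent) -> 22  <-- first match

Answer: 6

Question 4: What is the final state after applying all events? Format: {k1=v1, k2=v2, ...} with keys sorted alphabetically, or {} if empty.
Answer: {count=17, max=-2, total=-18}

Derivation:
  after event 1 (t=4: INC total by 8): {total=8}
  after event 2 (t=9: SET count = 24): {count=24, total=8}
  after event 3 (t=12: SET count = 8): {count=8, total=8}
  after event 4 (t=20: SET total = -18): {count=8, total=-18}
  after event 5 (t=27: INC count by 14): {count=22, total=-18}
  after event 6 (t=32: SET max = 22): {count=22, max=22, total=-18}
  after event 7 (t=37: SET max = -2): {count=22, max=-2, total=-18}
  after event 8 (t=39: DEC count by 5): {count=17, max=-2, total=-18}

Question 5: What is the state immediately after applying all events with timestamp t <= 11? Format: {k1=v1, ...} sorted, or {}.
Answer: {count=24, total=8}

Derivation:
Apply events with t <= 11 (2 events):
  after event 1 (t=4: INC total by 8): {total=8}
  after event 2 (t=9: SET count = 24): {count=24, total=8}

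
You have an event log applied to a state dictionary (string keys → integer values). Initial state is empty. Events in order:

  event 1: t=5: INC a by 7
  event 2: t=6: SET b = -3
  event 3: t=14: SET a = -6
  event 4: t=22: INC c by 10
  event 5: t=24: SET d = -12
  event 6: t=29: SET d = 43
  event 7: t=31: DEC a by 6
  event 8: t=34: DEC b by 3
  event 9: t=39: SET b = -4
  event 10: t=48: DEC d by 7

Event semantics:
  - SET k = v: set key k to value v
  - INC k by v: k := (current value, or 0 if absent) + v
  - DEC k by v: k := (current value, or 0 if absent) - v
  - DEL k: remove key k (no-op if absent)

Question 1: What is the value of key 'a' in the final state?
Answer: -12

Derivation:
Track key 'a' through all 10 events:
  event 1 (t=5: INC a by 7): a (absent) -> 7
  event 2 (t=6: SET b = -3): a unchanged
  event 3 (t=14: SET a = -6): a 7 -> -6
  event 4 (t=22: INC c by 10): a unchanged
  event 5 (t=24: SET d = -12): a unchanged
  event 6 (t=29: SET d = 43): a unchanged
  event 7 (t=31: DEC a by 6): a -6 -> -12
  event 8 (t=34: DEC b by 3): a unchanged
  event 9 (t=39: SET b = -4): a unchanged
  event 10 (t=48: DEC d by 7): a unchanged
Final: a = -12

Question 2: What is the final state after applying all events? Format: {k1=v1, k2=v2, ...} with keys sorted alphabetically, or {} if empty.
Answer: {a=-12, b=-4, c=10, d=36}

Derivation:
  after event 1 (t=5: INC a by 7): {a=7}
  after event 2 (t=6: SET b = -3): {a=7, b=-3}
  after event 3 (t=14: SET a = -6): {a=-6, b=-3}
  after event 4 (t=22: INC c by 10): {a=-6, b=-3, c=10}
  after event 5 (t=24: SET d = -12): {a=-6, b=-3, c=10, d=-12}
  after event 6 (t=29: SET d = 43): {a=-6, b=-3, c=10, d=43}
  after event 7 (t=31: DEC a by 6): {a=-12, b=-3, c=10, d=43}
  after event 8 (t=34: DEC b by 3): {a=-12, b=-6, c=10, d=43}
  after event 9 (t=39: SET b = -4): {a=-12, b=-4, c=10, d=43}
  after event 10 (t=48: DEC d by 7): {a=-12, b=-4, c=10, d=36}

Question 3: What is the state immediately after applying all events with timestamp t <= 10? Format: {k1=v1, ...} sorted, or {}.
Answer: {a=7, b=-3}

Derivation:
Apply events with t <= 10 (2 events):
  after event 1 (t=5: INC a by 7): {a=7}
  after event 2 (t=6: SET b = -3): {a=7, b=-3}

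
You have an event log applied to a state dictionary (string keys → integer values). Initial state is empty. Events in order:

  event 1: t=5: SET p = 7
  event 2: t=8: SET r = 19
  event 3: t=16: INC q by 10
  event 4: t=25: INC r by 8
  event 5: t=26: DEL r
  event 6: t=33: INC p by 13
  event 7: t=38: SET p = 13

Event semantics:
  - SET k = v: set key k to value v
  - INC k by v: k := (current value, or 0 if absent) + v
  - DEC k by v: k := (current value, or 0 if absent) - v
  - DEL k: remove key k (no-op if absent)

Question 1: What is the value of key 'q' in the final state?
Track key 'q' through all 7 events:
  event 1 (t=5: SET p = 7): q unchanged
  event 2 (t=8: SET r = 19): q unchanged
  event 3 (t=16: INC q by 10): q (absent) -> 10
  event 4 (t=25: INC r by 8): q unchanged
  event 5 (t=26: DEL r): q unchanged
  event 6 (t=33: INC p by 13): q unchanged
  event 7 (t=38: SET p = 13): q unchanged
Final: q = 10

Answer: 10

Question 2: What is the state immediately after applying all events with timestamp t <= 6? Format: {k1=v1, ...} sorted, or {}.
Answer: {p=7}

Derivation:
Apply events with t <= 6 (1 events):
  after event 1 (t=5: SET p = 7): {p=7}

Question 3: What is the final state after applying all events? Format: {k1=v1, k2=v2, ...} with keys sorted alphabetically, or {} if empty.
Answer: {p=13, q=10}

Derivation:
  after event 1 (t=5: SET p = 7): {p=7}
  after event 2 (t=8: SET r = 19): {p=7, r=19}
  after event 3 (t=16: INC q by 10): {p=7, q=10, r=19}
  after event 4 (t=25: INC r by 8): {p=7, q=10, r=27}
  after event 5 (t=26: DEL r): {p=7, q=10}
  after event 6 (t=33: INC p by 13): {p=20, q=10}
  after event 7 (t=38: SET p = 13): {p=13, q=10}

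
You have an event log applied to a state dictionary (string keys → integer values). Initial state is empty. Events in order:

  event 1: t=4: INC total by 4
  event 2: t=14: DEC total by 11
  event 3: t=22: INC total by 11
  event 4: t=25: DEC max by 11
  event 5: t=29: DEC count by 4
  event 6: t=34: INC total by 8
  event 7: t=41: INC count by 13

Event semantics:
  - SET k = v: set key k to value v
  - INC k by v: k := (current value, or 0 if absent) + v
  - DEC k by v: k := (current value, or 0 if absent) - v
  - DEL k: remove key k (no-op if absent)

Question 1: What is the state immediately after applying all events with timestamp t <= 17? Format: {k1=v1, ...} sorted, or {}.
Apply events with t <= 17 (2 events):
  after event 1 (t=4: INC total by 4): {total=4}
  after event 2 (t=14: DEC total by 11): {total=-7}

Answer: {total=-7}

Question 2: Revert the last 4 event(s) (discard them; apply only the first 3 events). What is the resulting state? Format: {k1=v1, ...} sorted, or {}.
Keep first 3 events (discard last 4):
  after event 1 (t=4: INC total by 4): {total=4}
  after event 2 (t=14: DEC total by 11): {total=-7}
  after event 3 (t=22: INC total by 11): {total=4}

Answer: {total=4}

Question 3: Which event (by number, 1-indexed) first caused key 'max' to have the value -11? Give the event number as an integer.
Answer: 4

Derivation:
Looking for first event where max becomes -11:
  event 4: max (absent) -> -11  <-- first match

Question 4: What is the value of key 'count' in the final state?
Track key 'count' through all 7 events:
  event 1 (t=4: INC total by 4): count unchanged
  event 2 (t=14: DEC total by 11): count unchanged
  event 3 (t=22: INC total by 11): count unchanged
  event 4 (t=25: DEC max by 11): count unchanged
  event 5 (t=29: DEC count by 4): count (absent) -> -4
  event 6 (t=34: INC total by 8): count unchanged
  event 7 (t=41: INC count by 13): count -4 -> 9
Final: count = 9

Answer: 9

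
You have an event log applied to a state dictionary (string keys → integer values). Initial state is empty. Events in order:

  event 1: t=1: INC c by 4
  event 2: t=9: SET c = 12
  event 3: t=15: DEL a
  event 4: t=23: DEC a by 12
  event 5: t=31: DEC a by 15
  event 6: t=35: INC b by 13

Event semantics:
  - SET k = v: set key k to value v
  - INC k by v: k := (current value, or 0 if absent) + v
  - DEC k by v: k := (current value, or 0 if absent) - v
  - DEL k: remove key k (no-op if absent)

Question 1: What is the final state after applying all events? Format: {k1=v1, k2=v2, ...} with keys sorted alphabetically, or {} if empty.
  after event 1 (t=1: INC c by 4): {c=4}
  after event 2 (t=9: SET c = 12): {c=12}
  after event 3 (t=15: DEL a): {c=12}
  after event 4 (t=23: DEC a by 12): {a=-12, c=12}
  after event 5 (t=31: DEC a by 15): {a=-27, c=12}
  after event 6 (t=35: INC b by 13): {a=-27, b=13, c=12}

Answer: {a=-27, b=13, c=12}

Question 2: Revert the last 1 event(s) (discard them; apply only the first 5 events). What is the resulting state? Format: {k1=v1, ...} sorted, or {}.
Answer: {a=-27, c=12}

Derivation:
Keep first 5 events (discard last 1):
  after event 1 (t=1: INC c by 4): {c=4}
  after event 2 (t=9: SET c = 12): {c=12}
  after event 3 (t=15: DEL a): {c=12}
  after event 4 (t=23: DEC a by 12): {a=-12, c=12}
  after event 5 (t=31: DEC a by 15): {a=-27, c=12}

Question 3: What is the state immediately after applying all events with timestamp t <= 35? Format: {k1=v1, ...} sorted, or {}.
Apply events with t <= 35 (6 events):
  after event 1 (t=1: INC c by 4): {c=4}
  after event 2 (t=9: SET c = 12): {c=12}
  after event 3 (t=15: DEL a): {c=12}
  after event 4 (t=23: DEC a by 12): {a=-12, c=12}
  after event 5 (t=31: DEC a by 15): {a=-27, c=12}
  after event 6 (t=35: INC b by 13): {a=-27, b=13, c=12}

Answer: {a=-27, b=13, c=12}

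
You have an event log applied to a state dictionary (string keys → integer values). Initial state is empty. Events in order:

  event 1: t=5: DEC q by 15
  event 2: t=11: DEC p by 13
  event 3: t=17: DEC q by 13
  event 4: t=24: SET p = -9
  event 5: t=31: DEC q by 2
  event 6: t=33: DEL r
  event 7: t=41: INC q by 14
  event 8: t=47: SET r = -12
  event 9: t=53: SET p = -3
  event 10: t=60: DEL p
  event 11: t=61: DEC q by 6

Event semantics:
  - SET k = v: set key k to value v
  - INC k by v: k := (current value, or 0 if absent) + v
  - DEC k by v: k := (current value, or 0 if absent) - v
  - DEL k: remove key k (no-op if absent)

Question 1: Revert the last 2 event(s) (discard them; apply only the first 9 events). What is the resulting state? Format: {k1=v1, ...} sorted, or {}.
Keep first 9 events (discard last 2):
  after event 1 (t=5: DEC q by 15): {q=-15}
  after event 2 (t=11: DEC p by 13): {p=-13, q=-15}
  after event 3 (t=17: DEC q by 13): {p=-13, q=-28}
  after event 4 (t=24: SET p = -9): {p=-9, q=-28}
  after event 5 (t=31: DEC q by 2): {p=-9, q=-30}
  after event 6 (t=33: DEL r): {p=-9, q=-30}
  after event 7 (t=41: INC q by 14): {p=-9, q=-16}
  after event 8 (t=47: SET r = -12): {p=-9, q=-16, r=-12}
  after event 9 (t=53: SET p = -3): {p=-3, q=-16, r=-12}

Answer: {p=-3, q=-16, r=-12}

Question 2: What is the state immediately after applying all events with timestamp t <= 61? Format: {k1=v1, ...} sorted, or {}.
Apply events with t <= 61 (11 events):
  after event 1 (t=5: DEC q by 15): {q=-15}
  after event 2 (t=11: DEC p by 13): {p=-13, q=-15}
  after event 3 (t=17: DEC q by 13): {p=-13, q=-28}
  after event 4 (t=24: SET p = -9): {p=-9, q=-28}
  after event 5 (t=31: DEC q by 2): {p=-9, q=-30}
  after event 6 (t=33: DEL r): {p=-9, q=-30}
  after event 7 (t=41: INC q by 14): {p=-9, q=-16}
  after event 8 (t=47: SET r = -12): {p=-9, q=-16, r=-12}
  after event 9 (t=53: SET p = -3): {p=-3, q=-16, r=-12}
  after event 10 (t=60: DEL p): {q=-16, r=-12}
  after event 11 (t=61: DEC q by 6): {q=-22, r=-12}

Answer: {q=-22, r=-12}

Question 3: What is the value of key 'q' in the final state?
Answer: -22

Derivation:
Track key 'q' through all 11 events:
  event 1 (t=5: DEC q by 15): q (absent) -> -15
  event 2 (t=11: DEC p by 13): q unchanged
  event 3 (t=17: DEC q by 13): q -15 -> -28
  event 4 (t=24: SET p = -9): q unchanged
  event 5 (t=31: DEC q by 2): q -28 -> -30
  event 6 (t=33: DEL r): q unchanged
  event 7 (t=41: INC q by 14): q -30 -> -16
  event 8 (t=47: SET r = -12): q unchanged
  event 9 (t=53: SET p = -3): q unchanged
  event 10 (t=60: DEL p): q unchanged
  event 11 (t=61: DEC q by 6): q -16 -> -22
Final: q = -22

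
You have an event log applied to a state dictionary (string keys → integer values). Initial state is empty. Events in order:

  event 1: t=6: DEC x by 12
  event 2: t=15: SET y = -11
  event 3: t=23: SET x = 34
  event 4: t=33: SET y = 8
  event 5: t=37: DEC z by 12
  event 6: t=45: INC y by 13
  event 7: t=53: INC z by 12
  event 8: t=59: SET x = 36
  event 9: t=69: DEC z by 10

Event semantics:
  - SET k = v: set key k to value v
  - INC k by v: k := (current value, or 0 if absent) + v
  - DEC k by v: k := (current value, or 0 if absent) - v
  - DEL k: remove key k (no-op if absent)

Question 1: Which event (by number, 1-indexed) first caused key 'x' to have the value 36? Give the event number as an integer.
Answer: 8

Derivation:
Looking for first event where x becomes 36:
  event 1: x = -12
  event 2: x = -12
  event 3: x = 34
  event 4: x = 34
  event 5: x = 34
  event 6: x = 34
  event 7: x = 34
  event 8: x 34 -> 36  <-- first match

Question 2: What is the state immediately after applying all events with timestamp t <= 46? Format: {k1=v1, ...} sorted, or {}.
Answer: {x=34, y=21, z=-12}

Derivation:
Apply events with t <= 46 (6 events):
  after event 1 (t=6: DEC x by 12): {x=-12}
  after event 2 (t=15: SET y = -11): {x=-12, y=-11}
  after event 3 (t=23: SET x = 34): {x=34, y=-11}
  after event 4 (t=33: SET y = 8): {x=34, y=8}
  after event 5 (t=37: DEC z by 12): {x=34, y=8, z=-12}
  after event 6 (t=45: INC y by 13): {x=34, y=21, z=-12}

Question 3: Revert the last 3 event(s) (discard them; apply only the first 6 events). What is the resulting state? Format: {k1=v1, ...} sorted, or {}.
Answer: {x=34, y=21, z=-12}

Derivation:
Keep first 6 events (discard last 3):
  after event 1 (t=6: DEC x by 12): {x=-12}
  after event 2 (t=15: SET y = -11): {x=-12, y=-11}
  after event 3 (t=23: SET x = 34): {x=34, y=-11}
  after event 4 (t=33: SET y = 8): {x=34, y=8}
  after event 5 (t=37: DEC z by 12): {x=34, y=8, z=-12}
  after event 6 (t=45: INC y by 13): {x=34, y=21, z=-12}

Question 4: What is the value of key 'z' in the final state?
Track key 'z' through all 9 events:
  event 1 (t=6: DEC x by 12): z unchanged
  event 2 (t=15: SET y = -11): z unchanged
  event 3 (t=23: SET x = 34): z unchanged
  event 4 (t=33: SET y = 8): z unchanged
  event 5 (t=37: DEC z by 12): z (absent) -> -12
  event 6 (t=45: INC y by 13): z unchanged
  event 7 (t=53: INC z by 12): z -12 -> 0
  event 8 (t=59: SET x = 36): z unchanged
  event 9 (t=69: DEC z by 10): z 0 -> -10
Final: z = -10

Answer: -10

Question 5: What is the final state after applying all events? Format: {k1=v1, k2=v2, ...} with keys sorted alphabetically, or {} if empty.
  after event 1 (t=6: DEC x by 12): {x=-12}
  after event 2 (t=15: SET y = -11): {x=-12, y=-11}
  after event 3 (t=23: SET x = 34): {x=34, y=-11}
  after event 4 (t=33: SET y = 8): {x=34, y=8}
  after event 5 (t=37: DEC z by 12): {x=34, y=8, z=-12}
  after event 6 (t=45: INC y by 13): {x=34, y=21, z=-12}
  after event 7 (t=53: INC z by 12): {x=34, y=21, z=0}
  after event 8 (t=59: SET x = 36): {x=36, y=21, z=0}
  after event 9 (t=69: DEC z by 10): {x=36, y=21, z=-10}

Answer: {x=36, y=21, z=-10}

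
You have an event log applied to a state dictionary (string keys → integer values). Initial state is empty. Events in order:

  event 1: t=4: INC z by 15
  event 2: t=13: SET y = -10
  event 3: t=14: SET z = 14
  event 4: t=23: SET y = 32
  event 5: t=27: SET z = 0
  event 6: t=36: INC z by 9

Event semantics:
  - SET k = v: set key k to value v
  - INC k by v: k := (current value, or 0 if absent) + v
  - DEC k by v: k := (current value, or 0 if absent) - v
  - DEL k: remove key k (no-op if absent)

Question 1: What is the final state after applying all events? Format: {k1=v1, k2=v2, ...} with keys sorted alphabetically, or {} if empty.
  after event 1 (t=4: INC z by 15): {z=15}
  after event 2 (t=13: SET y = -10): {y=-10, z=15}
  after event 3 (t=14: SET z = 14): {y=-10, z=14}
  after event 4 (t=23: SET y = 32): {y=32, z=14}
  after event 5 (t=27: SET z = 0): {y=32, z=0}
  after event 6 (t=36: INC z by 9): {y=32, z=9}

Answer: {y=32, z=9}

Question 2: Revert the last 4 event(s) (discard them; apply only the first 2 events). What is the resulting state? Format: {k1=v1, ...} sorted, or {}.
Answer: {y=-10, z=15}

Derivation:
Keep first 2 events (discard last 4):
  after event 1 (t=4: INC z by 15): {z=15}
  after event 2 (t=13: SET y = -10): {y=-10, z=15}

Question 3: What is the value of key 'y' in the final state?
Answer: 32

Derivation:
Track key 'y' through all 6 events:
  event 1 (t=4: INC z by 15): y unchanged
  event 2 (t=13: SET y = -10): y (absent) -> -10
  event 3 (t=14: SET z = 14): y unchanged
  event 4 (t=23: SET y = 32): y -10 -> 32
  event 5 (t=27: SET z = 0): y unchanged
  event 6 (t=36: INC z by 9): y unchanged
Final: y = 32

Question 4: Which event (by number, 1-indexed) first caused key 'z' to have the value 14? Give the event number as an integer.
Looking for first event where z becomes 14:
  event 1: z = 15
  event 2: z = 15
  event 3: z 15 -> 14  <-- first match

Answer: 3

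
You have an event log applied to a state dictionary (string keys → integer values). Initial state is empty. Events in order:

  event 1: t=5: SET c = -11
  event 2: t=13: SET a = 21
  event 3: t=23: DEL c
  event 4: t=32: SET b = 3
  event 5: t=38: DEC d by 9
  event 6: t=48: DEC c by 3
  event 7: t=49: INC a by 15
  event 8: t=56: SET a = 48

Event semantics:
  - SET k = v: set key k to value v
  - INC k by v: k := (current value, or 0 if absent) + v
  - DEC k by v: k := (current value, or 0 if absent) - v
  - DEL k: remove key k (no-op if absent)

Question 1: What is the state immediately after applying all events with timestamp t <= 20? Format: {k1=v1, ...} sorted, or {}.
Apply events with t <= 20 (2 events):
  after event 1 (t=5: SET c = -11): {c=-11}
  after event 2 (t=13: SET a = 21): {a=21, c=-11}

Answer: {a=21, c=-11}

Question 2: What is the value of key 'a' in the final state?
Track key 'a' through all 8 events:
  event 1 (t=5: SET c = -11): a unchanged
  event 2 (t=13: SET a = 21): a (absent) -> 21
  event 3 (t=23: DEL c): a unchanged
  event 4 (t=32: SET b = 3): a unchanged
  event 5 (t=38: DEC d by 9): a unchanged
  event 6 (t=48: DEC c by 3): a unchanged
  event 7 (t=49: INC a by 15): a 21 -> 36
  event 8 (t=56: SET a = 48): a 36 -> 48
Final: a = 48

Answer: 48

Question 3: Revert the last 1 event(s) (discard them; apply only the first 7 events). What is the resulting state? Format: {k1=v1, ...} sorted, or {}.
Answer: {a=36, b=3, c=-3, d=-9}

Derivation:
Keep first 7 events (discard last 1):
  after event 1 (t=5: SET c = -11): {c=-11}
  after event 2 (t=13: SET a = 21): {a=21, c=-11}
  after event 3 (t=23: DEL c): {a=21}
  after event 4 (t=32: SET b = 3): {a=21, b=3}
  after event 5 (t=38: DEC d by 9): {a=21, b=3, d=-9}
  after event 6 (t=48: DEC c by 3): {a=21, b=3, c=-3, d=-9}
  after event 7 (t=49: INC a by 15): {a=36, b=3, c=-3, d=-9}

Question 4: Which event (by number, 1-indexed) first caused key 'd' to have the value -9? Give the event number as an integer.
Looking for first event where d becomes -9:
  event 5: d (absent) -> -9  <-- first match

Answer: 5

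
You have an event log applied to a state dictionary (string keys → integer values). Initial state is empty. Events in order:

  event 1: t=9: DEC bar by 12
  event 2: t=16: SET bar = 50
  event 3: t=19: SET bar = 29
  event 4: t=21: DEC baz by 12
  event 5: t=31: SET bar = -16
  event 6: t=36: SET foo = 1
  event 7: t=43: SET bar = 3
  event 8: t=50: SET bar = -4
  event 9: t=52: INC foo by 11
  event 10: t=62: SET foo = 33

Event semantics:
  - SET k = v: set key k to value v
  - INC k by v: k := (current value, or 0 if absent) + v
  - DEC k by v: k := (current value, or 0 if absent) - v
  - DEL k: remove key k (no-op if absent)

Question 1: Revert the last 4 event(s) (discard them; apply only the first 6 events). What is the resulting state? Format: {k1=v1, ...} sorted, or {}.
Answer: {bar=-16, baz=-12, foo=1}

Derivation:
Keep first 6 events (discard last 4):
  after event 1 (t=9: DEC bar by 12): {bar=-12}
  after event 2 (t=16: SET bar = 50): {bar=50}
  after event 3 (t=19: SET bar = 29): {bar=29}
  after event 4 (t=21: DEC baz by 12): {bar=29, baz=-12}
  after event 5 (t=31: SET bar = -16): {bar=-16, baz=-12}
  after event 6 (t=36: SET foo = 1): {bar=-16, baz=-12, foo=1}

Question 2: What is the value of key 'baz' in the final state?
Answer: -12

Derivation:
Track key 'baz' through all 10 events:
  event 1 (t=9: DEC bar by 12): baz unchanged
  event 2 (t=16: SET bar = 50): baz unchanged
  event 3 (t=19: SET bar = 29): baz unchanged
  event 4 (t=21: DEC baz by 12): baz (absent) -> -12
  event 5 (t=31: SET bar = -16): baz unchanged
  event 6 (t=36: SET foo = 1): baz unchanged
  event 7 (t=43: SET bar = 3): baz unchanged
  event 8 (t=50: SET bar = -4): baz unchanged
  event 9 (t=52: INC foo by 11): baz unchanged
  event 10 (t=62: SET foo = 33): baz unchanged
Final: baz = -12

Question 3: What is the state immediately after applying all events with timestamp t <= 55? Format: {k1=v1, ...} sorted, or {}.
Apply events with t <= 55 (9 events):
  after event 1 (t=9: DEC bar by 12): {bar=-12}
  after event 2 (t=16: SET bar = 50): {bar=50}
  after event 3 (t=19: SET bar = 29): {bar=29}
  after event 4 (t=21: DEC baz by 12): {bar=29, baz=-12}
  after event 5 (t=31: SET bar = -16): {bar=-16, baz=-12}
  after event 6 (t=36: SET foo = 1): {bar=-16, baz=-12, foo=1}
  after event 7 (t=43: SET bar = 3): {bar=3, baz=-12, foo=1}
  after event 8 (t=50: SET bar = -4): {bar=-4, baz=-12, foo=1}
  after event 9 (t=52: INC foo by 11): {bar=-4, baz=-12, foo=12}

Answer: {bar=-4, baz=-12, foo=12}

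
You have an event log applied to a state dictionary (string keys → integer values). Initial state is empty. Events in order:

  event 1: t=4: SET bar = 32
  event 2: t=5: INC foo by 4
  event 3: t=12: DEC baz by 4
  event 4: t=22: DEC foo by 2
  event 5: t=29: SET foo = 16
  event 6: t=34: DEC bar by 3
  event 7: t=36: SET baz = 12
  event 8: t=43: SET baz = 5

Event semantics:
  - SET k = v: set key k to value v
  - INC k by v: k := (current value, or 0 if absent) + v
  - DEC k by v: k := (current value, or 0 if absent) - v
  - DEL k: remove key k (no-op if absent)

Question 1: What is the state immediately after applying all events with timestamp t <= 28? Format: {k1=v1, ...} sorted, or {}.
Apply events with t <= 28 (4 events):
  after event 1 (t=4: SET bar = 32): {bar=32}
  after event 2 (t=5: INC foo by 4): {bar=32, foo=4}
  after event 3 (t=12: DEC baz by 4): {bar=32, baz=-4, foo=4}
  after event 4 (t=22: DEC foo by 2): {bar=32, baz=-4, foo=2}

Answer: {bar=32, baz=-4, foo=2}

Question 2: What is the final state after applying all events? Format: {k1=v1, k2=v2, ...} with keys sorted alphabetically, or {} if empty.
  after event 1 (t=4: SET bar = 32): {bar=32}
  after event 2 (t=5: INC foo by 4): {bar=32, foo=4}
  after event 3 (t=12: DEC baz by 4): {bar=32, baz=-4, foo=4}
  after event 4 (t=22: DEC foo by 2): {bar=32, baz=-4, foo=2}
  after event 5 (t=29: SET foo = 16): {bar=32, baz=-4, foo=16}
  after event 6 (t=34: DEC bar by 3): {bar=29, baz=-4, foo=16}
  after event 7 (t=36: SET baz = 12): {bar=29, baz=12, foo=16}
  after event 8 (t=43: SET baz = 5): {bar=29, baz=5, foo=16}

Answer: {bar=29, baz=5, foo=16}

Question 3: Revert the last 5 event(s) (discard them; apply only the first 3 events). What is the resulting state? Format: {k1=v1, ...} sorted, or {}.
Answer: {bar=32, baz=-4, foo=4}

Derivation:
Keep first 3 events (discard last 5):
  after event 1 (t=4: SET bar = 32): {bar=32}
  after event 2 (t=5: INC foo by 4): {bar=32, foo=4}
  after event 3 (t=12: DEC baz by 4): {bar=32, baz=-4, foo=4}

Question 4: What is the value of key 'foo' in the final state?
Answer: 16

Derivation:
Track key 'foo' through all 8 events:
  event 1 (t=4: SET bar = 32): foo unchanged
  event 2 (t=5: INC foo by 4): foo (absent) -> 4
  event 3 (t=12: DEC baz by 4): foo unchanged
  event 4 (t=22: DEC foo by 2): foo 4 -> 2
  event 5 (t=29: SET foo = 16): foo 2 -> 16
  event 6 (t=34: DEC bar by 3): foo unchanged
  event 7 (t=36: SET baz = 12): foo unchanged
  event 8 (t=43: SET baz = 5): foo unchanged
Final: foo = 16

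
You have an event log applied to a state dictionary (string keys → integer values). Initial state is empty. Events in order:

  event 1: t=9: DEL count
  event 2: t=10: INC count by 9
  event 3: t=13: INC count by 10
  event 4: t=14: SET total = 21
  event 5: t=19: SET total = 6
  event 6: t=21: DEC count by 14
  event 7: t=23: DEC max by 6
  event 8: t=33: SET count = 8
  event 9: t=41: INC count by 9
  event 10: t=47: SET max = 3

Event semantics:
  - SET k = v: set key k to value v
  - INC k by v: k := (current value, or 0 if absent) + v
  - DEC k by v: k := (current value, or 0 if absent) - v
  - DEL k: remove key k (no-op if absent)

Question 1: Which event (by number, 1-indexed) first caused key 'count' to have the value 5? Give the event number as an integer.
Looking for first event where count becomes 5:
  event 2: count = 9
  event 3: count = 19
  event 4: count = 19
  event 5: count = 19
  event 6: count 19 -> 5  <-- first match

Answer: 6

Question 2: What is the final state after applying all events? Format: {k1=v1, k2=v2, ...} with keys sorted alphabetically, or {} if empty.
  after event 1 (t=9: DEL count): {}
  after event 2 (t=10: INC count by 9): {count=9}
  after event 3 (t=13: INC count by 10): {count=19}
  after event 4 (t=14: SET total = 21): {count=19, total=21}
  after event 5 (t=19: SET total = 6): {count=19, total=6}
  after event 6 (t=21: DEC count by 14): {count=5, total=6}
  after event 7 (t=23: DEC max by 6): {count=5, max=-6, total=6}
  after event 8 (t=33: SET count = 8): {count=8, max=-6, total=6}
  after event 9 (t=41: INC count by 9): {count=17, max=-6, total=6}
  after event 10 (t=47: SET max = 3): {count=17, max=3, total=6}

Answer: {count=17, max=3, total=6}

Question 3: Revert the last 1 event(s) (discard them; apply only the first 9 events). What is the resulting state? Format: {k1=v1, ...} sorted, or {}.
Keep first 9 events (discard last 1):
  after event 1 (t=9: DEL count): {}
  after event 2 (t=10: INC count by 9): {count=9}
  after event 3 (t=13: INC count by 10): {count=19}
  after event 4 (t=14: SET total = 21): {count=19, total=21}
  after event 5 (t=19: SET total = 6): {count=19, total=6}
  after event 6 (t=21: DEC count by 14): {count=5, total=6}
  after event 7 (t=23: DEC max by 6): {count=5, max=-6, total=6}
  after event 8 (t=33: SET count = 8): {count=8, max=-6, total=6}
  after event 9 (t=41: INC count by 9): {count=17, max=-6, total=6}

Answer: {count=17, max=-6, total=6}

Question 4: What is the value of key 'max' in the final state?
Answer: 3

Derivation:
Track key 'max' through all 10 events:
  event 1 (t=9: DEL count): max unchanged
  event 2 (t=10: INC count by 9): max unchanged
  event 3 (t=13: INC count by 10): max unchanged
  event 4 (t=14: SET total = 21): max unchanged
  event 5 (t=19: SET total = 6): max unchanged
  event 6 (t=21: DEC count by 14): max unchanged
  event 7 (t=23: DEC max by 6): max (absent) -> -6
  event 8 (t=33: SET count = 8): max unchanged
  event 9 (t=41: INC count by 9): max unchanged
  event 10 (t=47: SET max = 3): max -6 -> 3
Final: max = 3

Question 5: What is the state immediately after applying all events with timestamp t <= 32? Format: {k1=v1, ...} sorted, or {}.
Apply events with t <= 32 (7 events):
  after event 1 (t=9: DEL count): {}
  after event 2 (t=10: INC count by 9): {count=9}
  after event 3 (t=13: INC count by 10): {count=19}
  after event 4 (t=14: SET total = 21): {count=19, total=21}
  after event 5 (t=19: SET total = 6): {count=19, total=6}
  after event 6 (t=21: DEC count by 14): {count=5, total=6}
  after event 7 (t=23: DEC max by 6): {count=5, max=-6, total=6}

Answer: {count=5, max=-6, total=6}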